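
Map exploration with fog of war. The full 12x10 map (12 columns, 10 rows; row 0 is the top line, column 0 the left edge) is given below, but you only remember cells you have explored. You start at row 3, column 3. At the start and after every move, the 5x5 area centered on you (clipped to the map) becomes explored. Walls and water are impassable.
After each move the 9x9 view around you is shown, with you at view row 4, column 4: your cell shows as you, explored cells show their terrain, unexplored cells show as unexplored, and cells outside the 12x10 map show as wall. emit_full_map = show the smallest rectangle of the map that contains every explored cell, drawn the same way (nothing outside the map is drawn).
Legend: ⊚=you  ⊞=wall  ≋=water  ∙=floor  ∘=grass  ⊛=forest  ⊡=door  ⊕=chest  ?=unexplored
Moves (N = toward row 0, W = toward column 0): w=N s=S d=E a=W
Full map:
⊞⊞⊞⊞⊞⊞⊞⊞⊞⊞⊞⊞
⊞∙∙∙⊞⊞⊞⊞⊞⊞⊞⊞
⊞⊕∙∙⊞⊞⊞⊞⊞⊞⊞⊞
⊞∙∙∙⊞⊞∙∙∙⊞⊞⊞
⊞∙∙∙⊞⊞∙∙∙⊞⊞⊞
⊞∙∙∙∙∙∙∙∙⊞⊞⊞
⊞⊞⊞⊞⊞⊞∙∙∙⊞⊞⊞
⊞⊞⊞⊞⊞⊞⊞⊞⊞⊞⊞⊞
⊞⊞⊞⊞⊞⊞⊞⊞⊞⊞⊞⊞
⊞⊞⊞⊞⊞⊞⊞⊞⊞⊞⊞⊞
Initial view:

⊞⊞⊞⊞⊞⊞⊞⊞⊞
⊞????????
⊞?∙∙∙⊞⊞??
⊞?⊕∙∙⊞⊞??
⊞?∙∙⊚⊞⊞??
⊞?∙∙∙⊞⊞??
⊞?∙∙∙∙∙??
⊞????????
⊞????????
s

⊞????????
⊞?∙∙∙⊞⊞??
⊞?⊕∙∙⊞⊞??
⊞?∙∙∙⊞⊞??
⊞?∙∙⊚⊞⊞??
⊞?∙∙∙∙∙??
⊞?⊞⊞⊞⊞⊞??
⊞????????
⊞????????

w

⊞⊞⊞⊞⊞⊞⊞⊞⊞
⊞????????
⊞?∙∙∙⊞⊞??
⊞?⊕∙∙⊞⊞??
⊞?∙∙⊚⊞⊞??
⊞?∙∙∙⊞⊞??
⊞?∙∙∙∙∙??
⊞?⊞⊞⊞⊞⊞??
⊞????????

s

⊞????????
⊞?∙∙∙⊞⊞??
⊞?⊕∙∙⊞⊞??
⊞?∙∙∙⊞⊞??
⊞?∙∙⊚⊞⊞??
⊞?∙∙∙∙∙??
⊞?⊞⊞⊞⊞⊞??
⊞????????
⊞????????

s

⊞?∙∙∙⊞⊞??
⊞?⊕∙∙⊞⊞??
⊞?∙∙∙⊞⊞??
⊞?∙∙∙⊞⊞??
⊞?∙∙⊚∙∙??
⊞?⊞⊞⊞⊞⊞??
⊞?⊞⊞⊞⊞⊞??
⊞????????
⊞????????

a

⊞⊞?∙∙∙⊞⊞?
⊞⊞?⊕∙∙⊞⊞?
⊞⊞⊞∙∙∙⊞⊞?
⊞⊞⊞∙∙∙⊞⊞?
⊞⊞⊞∙⊚∙∙∙?
⊞⊞⊞⊞⊞⊞⊞⊞?
⊞⊞⊞⊞⊞⊞⊞⊞?
⊞⊞???????
⊞⊞???????

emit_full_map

?∙∙∙⊞⊞
?⊕∙∙⊞⊞
⊞∙∙∙⊞⊞
⊞∙∙∙⊞⊞
⊞∙⊚∙∙∙
⊞⊞⊞⊞⊞⊞
⊞⊞⊞⊞⊞⊞

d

⊞?∙∙∙⊞⊞??
⊞?⊕∙∙⊞⊞??
⊞⊞∙∙∙⊞⊞??
⊞⊞∙∙∙⊞⊞??
⊞⊞∙∙⊚∙∙??
⊞⊞⊞⊞⊞⊞⊞??
⊞⊞⊞⊞⊞⊞⊞??
⊞????????
⊞????????

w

⊞????????
⊞?∙∙∙⊞⊞??
⊞?⊕∙∙⊞⊞??
⊞⊞∙∙∙⊞⊞??
⊞⊞∙∙⊚⊞⊞??
⊞⊞∙∙∙∙∙??
⊞⊞⊞⊞⊞⊞⊞??
⊞⊞⊞⊞⊞⊞⊞??
⊞????????

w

⊞⊞⊞⊞⊞⊞⊞⊞⊞
⊞????????
⊞?∙∙∙⊞⊞??
⊞?⊕∙∙⊞⊞??
⊞⊞∙∙⊚⊞⊞??
⊞⊞∙∙∙⊞⊞??
⊞⊞∙∙∙∙∙??
⊞⊞⊞⊞⊞⊞⊞??
⊞⊞⊞⊞⊞⊞⊞??

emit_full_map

?∙∙∙⊞⊞
?⊕∙∙⊞⊞
⊞∙∙⊚⊞⊞
⊞∙∙∙⊞⊞
⊞∙∙∙∙∙
⊞⊞⊞⊞⊞⊞
⊞⊞⊞⊞⊞⊞


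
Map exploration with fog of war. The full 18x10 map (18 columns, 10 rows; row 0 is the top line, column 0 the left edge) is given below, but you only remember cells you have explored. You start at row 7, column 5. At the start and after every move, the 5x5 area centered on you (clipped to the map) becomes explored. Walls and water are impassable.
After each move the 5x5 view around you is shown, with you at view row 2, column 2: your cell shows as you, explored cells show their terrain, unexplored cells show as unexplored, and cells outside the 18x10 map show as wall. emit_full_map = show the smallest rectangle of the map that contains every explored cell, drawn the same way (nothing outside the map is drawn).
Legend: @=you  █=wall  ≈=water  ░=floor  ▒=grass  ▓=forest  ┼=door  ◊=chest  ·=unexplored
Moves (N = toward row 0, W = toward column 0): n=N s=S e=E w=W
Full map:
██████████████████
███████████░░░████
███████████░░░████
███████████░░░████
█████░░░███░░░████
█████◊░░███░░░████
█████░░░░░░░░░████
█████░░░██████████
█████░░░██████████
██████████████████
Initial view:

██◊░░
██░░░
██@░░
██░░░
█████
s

██░░░
██░░░
██@░░
█████
█████

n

██◊░░
██░░░
██@░░
██░░░
█████

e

█◊░░█
█░░░░
█░@░█
█░░░█
█████

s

█░░░░
█░░░█
█░@░█
█████
█████

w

██░░░
██░░░
██@░░
█████
█████

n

██◊░░
██░░░
██@░░
██░░░
█████

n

██░░░
██◊░░
██@░░
██░░░
██░░░

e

█░░░█
█◊░░█
█░@░░
█░░░█
█░░░█

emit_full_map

██░░░█
██◊░░█
██░@░░
██░░░█
██░░░█
██████

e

░░░██
◊░░██
░░@░░
░░░██
░░░██

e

░░███
░░███
░░@░░
░░███
░░███

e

░███░
░███░
░░@░░
░████
░████

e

███░░
███░░
░░@░░
█████
█████

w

░███░
░███░
░░@░░
░████
░████

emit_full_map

██░░░███░░
██◊░░███░░
██░░░░@░░░
██░░░█████
██░░░█████
██████····


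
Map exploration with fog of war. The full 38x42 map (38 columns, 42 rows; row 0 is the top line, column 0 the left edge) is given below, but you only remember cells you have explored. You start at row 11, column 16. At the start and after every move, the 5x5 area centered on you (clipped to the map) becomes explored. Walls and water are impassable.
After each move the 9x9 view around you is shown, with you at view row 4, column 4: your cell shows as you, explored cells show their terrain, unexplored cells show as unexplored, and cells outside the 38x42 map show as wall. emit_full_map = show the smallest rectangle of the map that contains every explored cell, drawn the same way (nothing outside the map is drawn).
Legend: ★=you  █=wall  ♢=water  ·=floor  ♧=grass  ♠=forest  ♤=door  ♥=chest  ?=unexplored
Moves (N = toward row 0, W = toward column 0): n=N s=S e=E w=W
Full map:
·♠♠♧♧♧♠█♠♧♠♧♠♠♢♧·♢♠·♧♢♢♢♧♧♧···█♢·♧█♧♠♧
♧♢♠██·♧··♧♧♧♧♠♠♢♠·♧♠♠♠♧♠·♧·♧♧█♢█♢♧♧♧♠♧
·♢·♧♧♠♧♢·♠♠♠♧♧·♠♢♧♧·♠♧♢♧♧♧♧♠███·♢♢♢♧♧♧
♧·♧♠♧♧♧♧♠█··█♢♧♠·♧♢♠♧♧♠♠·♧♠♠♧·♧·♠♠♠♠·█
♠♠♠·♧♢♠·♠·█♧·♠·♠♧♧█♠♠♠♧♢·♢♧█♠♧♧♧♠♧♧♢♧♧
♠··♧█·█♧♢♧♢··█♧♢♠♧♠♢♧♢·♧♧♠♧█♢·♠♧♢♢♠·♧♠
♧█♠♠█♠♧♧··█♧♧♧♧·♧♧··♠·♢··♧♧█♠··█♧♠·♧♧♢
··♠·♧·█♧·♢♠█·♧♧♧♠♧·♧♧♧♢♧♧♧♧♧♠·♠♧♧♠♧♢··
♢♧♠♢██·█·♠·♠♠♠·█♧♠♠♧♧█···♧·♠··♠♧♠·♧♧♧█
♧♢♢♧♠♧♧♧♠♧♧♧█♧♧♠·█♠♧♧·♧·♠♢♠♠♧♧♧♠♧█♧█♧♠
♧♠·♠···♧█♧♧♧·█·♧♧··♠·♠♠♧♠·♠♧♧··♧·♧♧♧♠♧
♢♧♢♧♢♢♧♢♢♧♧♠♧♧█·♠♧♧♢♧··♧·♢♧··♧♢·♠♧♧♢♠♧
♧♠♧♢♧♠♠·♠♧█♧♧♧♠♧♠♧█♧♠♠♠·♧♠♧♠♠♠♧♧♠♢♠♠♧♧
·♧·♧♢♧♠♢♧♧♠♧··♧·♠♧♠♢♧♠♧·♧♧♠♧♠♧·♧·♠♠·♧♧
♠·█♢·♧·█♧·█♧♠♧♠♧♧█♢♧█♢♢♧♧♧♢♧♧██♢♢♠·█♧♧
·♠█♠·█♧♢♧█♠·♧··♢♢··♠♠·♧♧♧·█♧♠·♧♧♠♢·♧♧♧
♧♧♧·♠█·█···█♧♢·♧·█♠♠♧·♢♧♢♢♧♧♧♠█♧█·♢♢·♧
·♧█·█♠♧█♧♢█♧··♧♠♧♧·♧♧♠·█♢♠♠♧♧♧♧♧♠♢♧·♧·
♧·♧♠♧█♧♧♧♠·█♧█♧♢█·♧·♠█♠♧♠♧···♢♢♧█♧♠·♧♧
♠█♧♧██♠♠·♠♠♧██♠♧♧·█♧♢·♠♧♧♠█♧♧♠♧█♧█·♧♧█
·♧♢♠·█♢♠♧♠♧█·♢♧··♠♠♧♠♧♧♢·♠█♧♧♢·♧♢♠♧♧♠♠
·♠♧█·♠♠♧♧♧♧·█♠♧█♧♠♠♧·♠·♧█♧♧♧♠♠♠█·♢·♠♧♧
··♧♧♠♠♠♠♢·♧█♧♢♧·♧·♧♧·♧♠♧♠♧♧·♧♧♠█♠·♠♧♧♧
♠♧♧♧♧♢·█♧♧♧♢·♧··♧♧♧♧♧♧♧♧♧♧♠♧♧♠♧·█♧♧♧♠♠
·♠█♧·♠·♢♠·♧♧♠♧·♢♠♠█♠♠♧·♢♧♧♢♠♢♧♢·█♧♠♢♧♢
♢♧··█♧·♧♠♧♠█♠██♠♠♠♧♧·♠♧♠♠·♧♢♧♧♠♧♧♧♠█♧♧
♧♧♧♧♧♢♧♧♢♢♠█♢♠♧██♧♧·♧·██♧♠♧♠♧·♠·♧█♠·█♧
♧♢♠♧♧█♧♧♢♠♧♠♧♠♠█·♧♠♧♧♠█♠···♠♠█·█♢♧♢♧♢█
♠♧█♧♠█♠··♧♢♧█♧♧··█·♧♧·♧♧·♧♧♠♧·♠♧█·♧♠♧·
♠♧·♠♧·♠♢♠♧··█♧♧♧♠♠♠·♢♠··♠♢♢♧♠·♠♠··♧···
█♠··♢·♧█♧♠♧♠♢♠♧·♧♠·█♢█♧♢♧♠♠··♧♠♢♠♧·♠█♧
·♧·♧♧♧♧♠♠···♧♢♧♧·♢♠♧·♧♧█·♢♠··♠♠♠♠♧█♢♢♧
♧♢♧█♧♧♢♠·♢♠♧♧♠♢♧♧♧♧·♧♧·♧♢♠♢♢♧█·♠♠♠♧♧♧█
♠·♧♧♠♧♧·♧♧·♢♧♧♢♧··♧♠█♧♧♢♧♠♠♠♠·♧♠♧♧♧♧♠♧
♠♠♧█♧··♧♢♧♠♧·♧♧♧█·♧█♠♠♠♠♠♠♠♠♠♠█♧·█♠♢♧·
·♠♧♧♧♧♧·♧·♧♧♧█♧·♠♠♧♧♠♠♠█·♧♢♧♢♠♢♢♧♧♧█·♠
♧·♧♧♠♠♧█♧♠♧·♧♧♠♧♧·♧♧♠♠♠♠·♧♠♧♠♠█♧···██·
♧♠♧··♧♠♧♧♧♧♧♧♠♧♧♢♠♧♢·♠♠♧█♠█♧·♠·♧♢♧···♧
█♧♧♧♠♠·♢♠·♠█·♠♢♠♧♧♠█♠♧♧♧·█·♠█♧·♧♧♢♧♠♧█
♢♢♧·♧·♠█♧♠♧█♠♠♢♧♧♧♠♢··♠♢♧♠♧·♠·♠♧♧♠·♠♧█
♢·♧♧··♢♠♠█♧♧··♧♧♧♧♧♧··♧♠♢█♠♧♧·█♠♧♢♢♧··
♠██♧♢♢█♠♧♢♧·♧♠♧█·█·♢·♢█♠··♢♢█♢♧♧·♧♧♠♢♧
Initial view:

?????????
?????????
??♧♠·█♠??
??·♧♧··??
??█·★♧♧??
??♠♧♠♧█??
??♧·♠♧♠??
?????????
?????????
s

?????????
??♧♠·█♠??
??·♧♧··??
??█·♠♧♧??
??♠♧★♧█??
??♧·♠♧♠??
??♠♧♧█♢??
?????????
?????????

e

?????????
?♧♠·█♠???
?·♧♧··♠??
?█·♠♧♧♢??
?♠♧♠★█♧??
?♧·♠♧♠♢??
?♠♧♧█♢♧??
?????????
?????????

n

?????????
?????????
?♧♠·█♠♧??
?·♧♧··♠??
?█·♠★♧♢??
?♠♧♠♧█♧??
?♧·♠♧♠♢??
?♠♧♧█♢♧??
?????????

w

?????????
?????????
??♧♠·█♠♧?
??·♧♧··♠?
??█·★♧♧♢?
??♠♧♠♧█♧?
??♧·♠♧♠♢?
??♠♧♧█♢♧?
?????????

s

?????????
??♧♠·█♠♧?
??·♧♧··♠?
??█·♠♧♧♢?
??♠♧★♧█♧?
??♧·♠♧♠♢?
??♠♧♧█♢♧?
?????????
?????????

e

?????????
?♧♠·█♠♧??
?·♧♧··♠??
?█·♠♧♧♢??
?♠♧♠★█♧??
?♧·♠♧♠♢??
?♠♧♧█♢♧??
?????????
?????????

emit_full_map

♧♠·█♠♧
·♧♧··♠
█·♠♧♧♢
♠♧♠★█♧
♧·♠♧♠♢
♠♧♧█♢♧

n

?????????
?????????
?♧♠·█♠♧??
?·♧♧··♠??
?█·♠★♧♢??
?♠♧♠♧█♧??
?♧·♠♧♠♢??
?♠♧♧█♢♧??
?????????

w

?????????
?????????
??♧♠·█♠♧?
??·♧♧··♠?
??█·★♧♧♢?
??♠♧♠♧█♧?
??♧·♠♧♠♢?
??♠♧♧█♢♧?
?????????

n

?????????
?????????
??·█♧♠♠??
??♧♠·█♠♧?
??·♧★··♠?
??█·♠♧♧♢?
??♠♧♠♧█♧?
??♧·♠♧♠♢?
??♠♧♧█♢♧?

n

?????????
?????????
??♧♧♠♧·??
??·█♧♠♠??
??♧♠★█♠♧?
??·♧♧··♠?
??█·♠♧♧♢?
??♠♧♠♧█♧?
??♧·♠♧♠♢?

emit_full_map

♧♧♠♧·?
·█♧♠♠?
♧♠★█♠♧
·♧♧··♠
█·♠♧♧♢
♠♧♠♧█♧
♧·♠♧♠♢
♠♧♧█♢♧

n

?????????
?????????
??♧·♧♧·??
??♧♧♠♧·??
??·█★♠♠??
??♧♠·█♠♧?
??·♧♧··♠?
??█·♠♧♧♢?
??♠♧♠♧█♧?

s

?????????
??♧·♧♧·??
??♧♧♠♧·??
??·█♧♠♠??
??♧♠★█♠♧?
??·♧♧··♠?
??█·♠♧♧♢?
??♠♧♠♧█♧?
??♧·♠♧♠♢?

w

?????????
???♧·♧♧·?
??♧♧♧♠♧·?
??♠·█♧♠♠?
??♧♧★·█♠♧
??█·♧♧··♠
??♧█·♠♧♧♢
???♠♧♠♧█♧
???♧·♠♧♠♢

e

?????????
??♧·♧♧·??
?♧♧♧♠♧·??
?♠·█♧♠♠??
?♧♧♠★█♠♧?
?█·♧♧··♠?
?♧█·♠♧♧♢?
??♠♧♠♧█♧?
??♧·♠♧♠♢?

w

?????????
???♧·♧♧·?
??♧♧♧♠♧·?
??♠·█♧♠♠?
??♧♧★·█♠♧
??█·♧♧··♠
??♧█·♠♧♧♢
???♠♧♠♧█♧
???♧·♠♧♠♢

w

?????????
????♧·♧♧·
??·♧♧♧♠♧·
??♠♠·█♧♠♠
??█♧★♠·█♠
??·█·♧♧··
??♧♧█·♠♧♧
????♠♧♠♧█
????♧·♠♧♠

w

?????????
?????♧·♧♧
??█·♧♧♧♠♧
??♠♠♠·█♧♠
??♧█★♧♠·█
??♧·█·♧♧·
??♠♧♧█·♠♧
?????♠♧♠♧
?????♧·♠♧

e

?????????
????♧·♧♧·
?█·♧♧♧♠♧·
?♠♠♠·█♧♠♠
?♧█♧★♠·█♠
?♧·█·♧♧··
?♠♧♧█·♠♧♧
????♠♧♠♧█
????♧·♠♧♠

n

?????????
?????????
??♧♧♧·♧♧·
?█·♧♧♧♠♧·
?♠♠♠★█♧♠♠
?♧█♧♧♠·█♠
?♧·█·♧♧··
?♠♧♧█·♠♧♧
????♠♧♠♧█

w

?????????
?????????
??♧♧♧♧·♧♧
??█·♧♧♧♠♧
??♠♠★·█♧♠
??♧█♧♧♠·█
??♧·█·♧♧·
??♠♧♧█·♠♧
?????♠♧♠♧

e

?????????
?????????
?♧♧♧♧·♧♧·
?█·♧♧♧♠♧·
?♠♠♠★█♧♠♠
?♧█♧♧♠·█♠
?♧·█·♧♧··
?♠♧♧█·♠♧♧
????♠♧♠♧█

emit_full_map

♧♧♧♧·♧♧·?
█·♧♧♧♠♧·?
♠♠♠★█♧♠♠?
♧█♧♧♠·█♠♧
♧·█·♧♧··♠
♠♧♧█·♠♧♧♢
???♠♧♠♧█♧
???♧·♠♧♠♢
???♠♧♧█♢♧

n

?????????
?????????
??·█♧♢♠??
?♧♧♧♧·♧♧·
?█·♧★♧♠♧·
?♠♠♠·█♧♠♠
?♧█♧♧♠·█♠
?♧·█·♧♧··
?♠♧♧█·♠♧♧

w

?????????
?????????
??··█♧♢♠?
??♧♧♧♧·♧♧
??█·★♧♧♠♧
??♠♠♠·█♧♠
??♧█♧♧♠·█
??♧·█·♧♧·
??♠♧♧█·♠♧

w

?????????
?????????
??♢··█♧♢♠
??█♧♧♧♧·♧
??♠█★♧♧♧♠
??·♠♠♠·█♧
??♧♧█♧♧♠·
???♧·█·♧♧
???♠♧♧█·♠

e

?????????
?????????
?♢··█♧♢♠?
?█♧♧♧♧·♧♧
?♠█·★♧♧♠♧
?·♠♠♠·█♧♠
?♧♧█♧♧♠·█
??♧·█·♧♧·
??♠♧♧█·♠♧

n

?????????
?????????
??♧·♠·♠??
?♢··█♧♢♠?
?█♧♧★♧·♧♧
?♠█·♧♧♧♠♧
?·♠♠♠·█♧♠
?♧♧█♧♧♠·█
??♧·█·♧♧·

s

?????????
??♧·♠·♠??
?♢··█♧♢♠?
?█♧♧♧♧·♧♧
?♠█·★♧♧♠♧
?·♠♠♠·█♧♠
?♧♧█♧♧♠·█
??♧·█·♧♧·
??♠♧♧█·♠♧

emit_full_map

?♧·♠·♠????
♢··█♧♢♠???
█♧♧♧♧·♧♧·?
♠█·★♧♧♠♧·?
·♠♠♠·█♧♠♠?
♧♧█♧♧♠·█♠♧
?♧·█·♧♧··♠
?♠♧♧█·♠♧♧♢
????♠♧♠♧█♧
????♧·♠♧♠♢
????♠♧♧█♢♧

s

??♧·♠·♠??
?♢··█♧♢♠?
?█♧♧♧♧·♧♧
?♠█·♧♧♧♠♧
?·♠♠★·█♧♠
?♧♧█♧♧♠·█
??♧·█·♧♧·
??♠♧♧█·♠♧
?????♠♧♠♧

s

?♢··█♧♢♠?
?█♧♧♧♧·♧♧
?♠█·♧♧♧♠♧
?·♠♠♠·█♧♠
?♧♧█★♧♠·█
??♧·█·♧♧·
??♠♧♧█·♠♧
?????♠♧♠♧
?????♧·♠♧

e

♢··█♧♢♠??
█♧♧♧♧·♧♧·
♠█·♧♧♧♠♧·
·♠♠♠·█♧♠♠
♧♧█♧★♠·█♠
?♧·█·♧♧··
?♠♧♧█·♠♧♧
????♠♧♠♧█
????♧·♠♧♠

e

··█♧♢♠???
♧♧♧♧·♧♧·?
█·♧♧♧♠♧·?
♠♠♠·█♧♠♠?
♧█♧♧★·█♠♧
♧·█·♧♧··♠
♠♧♧█·♠♧♧♢
???♠♧♠♧█♧
???♧·♠♧♠♢

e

·█♧♢♠????
♧♧♧·♧♧·??
·♧♧♧♠♧·??
♠♠·█♧♠♠??
█♧♧♠★█♠♧?
·█·♧♧··♠?
♧♧█·♠♧♧♢?
??♠♧♠♧█♧?
??♧·♠♧♠♢?

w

··█♧♢♠???
♧♧♧♧·♧♧·?
█·♧♧♧♠♧·?
♠♠♠·█♧♠♠?
♧█♧♧★·█♠♧
♧·█·♧♧··♠
♠♧♧█·♠♧♧♢
???♠♧♠♧█♧
???♧·♠♧♠♢

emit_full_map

?♧·♠·♠????
♢··█♧♢♠???
█♧♧♧♧·♧♧·?
♠█·♧♧♧♠♧·?
·♠♠♠·█♧♠♠?
♧♧█♧♧★·█♠♧
?♧·█·♧♧··♠
?♠♧♧█·♠♧♧♢
????♠♧♠♧█♧
????♧·♠♧♠♢
????♠♧♧█♢♧


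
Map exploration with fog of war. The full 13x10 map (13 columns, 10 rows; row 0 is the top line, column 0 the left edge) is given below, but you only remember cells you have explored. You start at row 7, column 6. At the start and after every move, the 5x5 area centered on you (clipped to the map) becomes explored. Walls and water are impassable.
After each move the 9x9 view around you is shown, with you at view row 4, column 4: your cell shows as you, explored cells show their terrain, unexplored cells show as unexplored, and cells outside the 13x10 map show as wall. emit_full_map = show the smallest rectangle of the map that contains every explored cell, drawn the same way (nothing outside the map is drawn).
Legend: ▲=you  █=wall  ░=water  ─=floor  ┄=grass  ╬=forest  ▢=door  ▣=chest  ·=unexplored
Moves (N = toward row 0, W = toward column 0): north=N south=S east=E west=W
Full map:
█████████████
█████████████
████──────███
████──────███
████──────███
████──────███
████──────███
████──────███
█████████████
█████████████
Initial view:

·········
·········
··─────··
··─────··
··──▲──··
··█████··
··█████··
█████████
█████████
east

·········
·········
·──────··
·──────··
·───▲──··
·██████··
·██████··
█████████
█████████

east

·········
·········
──────█··
──────█··
────▲─█··
███████··
███████··
█████████
█████████

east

········█
········█
─────██·█
─────██·█
────▲██·█
███████·█
███████·█
█████████
█████████

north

········█
········█
··───██·█
─────██·█
────▲██·█
─────██·█
███████·█
███████·█
█████████

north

········█
········█
··───██·█
··───██·█
────▲██·█
─────██·█
─────██·█
███████·█
███████·█

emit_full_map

···───██
···───██
─────▲██
──────██
──────██
████████
████████

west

·········
·········
··────██·
··────██·
────▲─██·
──────██·
──────██·
████████·
████████·

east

········█
········█
·────██·█
·────██·█
────▲██·█
─────██·█
─────██·█
███████·█
███████·█

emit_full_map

··────██
··────██
─────▲██
──────██
──────██
████████
████████


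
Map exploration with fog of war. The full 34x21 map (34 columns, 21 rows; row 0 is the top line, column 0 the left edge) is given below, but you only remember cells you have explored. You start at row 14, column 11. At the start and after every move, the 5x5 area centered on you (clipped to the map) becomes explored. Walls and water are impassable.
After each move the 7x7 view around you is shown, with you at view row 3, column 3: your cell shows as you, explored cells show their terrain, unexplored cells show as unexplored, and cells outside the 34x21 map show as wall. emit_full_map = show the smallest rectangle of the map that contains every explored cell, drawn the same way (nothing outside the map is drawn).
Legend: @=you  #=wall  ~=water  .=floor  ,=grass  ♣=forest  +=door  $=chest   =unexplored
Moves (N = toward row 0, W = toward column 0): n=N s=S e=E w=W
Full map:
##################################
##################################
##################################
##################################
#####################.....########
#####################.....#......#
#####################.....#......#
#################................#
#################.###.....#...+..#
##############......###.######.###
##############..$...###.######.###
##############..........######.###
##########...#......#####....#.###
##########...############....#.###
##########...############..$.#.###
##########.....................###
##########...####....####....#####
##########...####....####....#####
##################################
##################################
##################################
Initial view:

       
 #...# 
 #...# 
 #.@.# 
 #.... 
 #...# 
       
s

 #...# 
 #...# 
 #...# 
 #.@.. 
 #...# 
 #...# 
       

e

#...#  
#...## 
#...## 
#..@.. 
#...## 
#...## 
       

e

...#   
...### 
...### 
...@.. 
...### 
...### 
       

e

..#    
..#### 
..#### 
...@.. 
..#### 
..#### 
       

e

.#     
.##### 
.##### 
...@.. 
.####. 
.####. 
       

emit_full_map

#...#    
#...#####
#...#####
#.....@..
#...####.
#...####.

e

#      
###### 
###### 
...@.. 
####.. 
####.. 
       

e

       
###### 
###### 
...@.. 
###... 
###... 
       

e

       
###### 
###### 
...@.. 
##.... 
##.... 
       

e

       
###### 
###### 
...@.. 
#....# 
#....# 
       

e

       
###### 
###### 
...@.. 
....## 
....## 
       

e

       
###### 
###### 
...@.. 
...### 
...### 
       

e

       
###### 
###### 
...@.. 
..#### 
..#### 
       

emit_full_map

#...#           
#...############
#...############
#............@..
#...####....####
#...####....####

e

       
#####. 
#####. 
...@.. 
.####. 
.####. 
       

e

       
####.. 
####.. 
...@.. 
####.. 
####.. 
       

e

       
###... 
###..$ 
...@.. 
###... 
###... 
       

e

       
##.... 
##..$. 
...@.. 
##.... 
##.... 
       

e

       
#....# 
#..$.# 
...@.. 
#....# 
#....# 
       

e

       
....#. 
..$.#. 
...@.. 
....## 
....## 
       

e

       
...#.# 
.$.#.# 
...@.# 
...### 
...### 
       

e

       
..#.## 
$.#.## 
...@## 
..#### 
..#### 
       

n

       
 .#.## 
..#.## 
$.#@## 
....## 
..#### 
..#### 

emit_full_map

#...#              .#.##
#...############....#.##
#...############..$.#@##
#.....................##
#...####....####....####
#...####....####....####

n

       
 ##.## 
 .#.## 
..#@## 
$.#.## 
....## 
..#### 

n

       
 ##.## 
 ##.## 
 .#@## 
..#.## 
$.#.## 
....## 

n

       
 ##.## 
 ##.## 
 ##@## 
 .#.## 
..#.## 
$.#.## 

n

       
 ..+.. 
 ##.## 
 ##@## 
 ##.## 
 .#.## 
..#.## 

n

       
 ..... 
 ..+.. 
 ##@## 
 ##.## 
 ##.## 
 .#.## 

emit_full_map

                   .....
                   ..+..
                   ##@##
                   ##.##
                   ##.##
#...#              .#.##
#...############....#.##
#...############..$.#.##
#.....................##
#...####....####....####
#...####....####....####


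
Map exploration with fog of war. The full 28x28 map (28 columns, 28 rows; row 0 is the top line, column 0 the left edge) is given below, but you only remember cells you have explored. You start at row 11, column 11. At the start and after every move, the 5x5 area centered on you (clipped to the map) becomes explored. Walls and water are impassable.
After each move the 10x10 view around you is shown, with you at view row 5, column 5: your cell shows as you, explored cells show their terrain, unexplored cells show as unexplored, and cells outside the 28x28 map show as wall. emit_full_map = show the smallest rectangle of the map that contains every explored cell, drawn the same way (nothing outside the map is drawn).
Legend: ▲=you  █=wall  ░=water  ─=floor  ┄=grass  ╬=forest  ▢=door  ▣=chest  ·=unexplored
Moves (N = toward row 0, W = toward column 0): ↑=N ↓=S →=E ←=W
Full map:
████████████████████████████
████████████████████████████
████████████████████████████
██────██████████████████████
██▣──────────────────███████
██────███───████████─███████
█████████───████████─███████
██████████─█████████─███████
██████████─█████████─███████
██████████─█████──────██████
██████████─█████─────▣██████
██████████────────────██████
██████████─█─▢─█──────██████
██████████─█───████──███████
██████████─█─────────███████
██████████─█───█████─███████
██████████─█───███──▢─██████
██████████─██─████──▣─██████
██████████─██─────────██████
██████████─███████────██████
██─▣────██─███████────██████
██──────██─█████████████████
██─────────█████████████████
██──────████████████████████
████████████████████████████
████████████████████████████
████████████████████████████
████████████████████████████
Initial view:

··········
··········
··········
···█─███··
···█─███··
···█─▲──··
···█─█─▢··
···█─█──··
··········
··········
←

··········
··········
··········
···██─███·
···██─███·
···██▲───·
···██─█─▢·
···██─█──·
··········
··········

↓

··········
··········
···██─███·
···██─███·
···██────·
···██▲█─▢·
···██─█──·
···██─█─··
··········
··········

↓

··········
···██─███·
···██─███·
···██────·
···██─█─▢·
···██▲█──·
···██─█─··
···██─█─··
··········
··········

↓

···██─███·
···██─███·
···██────·
···██─█─▢·
···██─█──·
···██▲█─··
···██─█─··
···██─█─··
··········
··········

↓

···██─███·
···██────·
···██─█─▢·
···██─█──·
···██─█─··
···██▲█─··
···██─█─··
···██─██··
··········
··········

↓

···██────·
···██─█─▢·
···██─█──·
···██─█─··
···██─█─··
···██▲█─··
···██─██··
···██─██··
··········
··········

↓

···██─█─▢·
···██─█──·
···██─█─··
···██─█─··
···██─█─··
···██▲██··
···██─██··
···██─██··
··········
··········

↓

···██─█──·
···██─█─··
···██─█─··
···██─█─··
···██─██··
···██▲██··
···██─██··
···██─██··
··········
··········

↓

···██─█─··
···██─█─··
···██─█─··
···██─██··
···██─██··
···██▲██··
···██─██··
···██─██··
··········
··········

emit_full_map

██─███
██─███
██────
██─█─▢
██─█──
██─█─·
██─█─·
██─█─·
██─██·
██─██·
██▲██·
██─██·
██─██·

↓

···██─█─··
···██─█─··
···██─██··
···██─██··
···██─██··
···██▲██··
···██─██··
···───██··
··········
··········

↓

···██─█─··
···██─██··
···██─██··
···██─██··
···██─██··
···██▲██··
···───██··
···█████··
··········
··········

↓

···██─██··
···██─██··
···██─██··
···██─██··
···██─██··
···──▲██··
···█████··
···█████··
··········
··········

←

····██─██·
····██─██·
····██─██·
···─██─██·
···─██─██·
···──▲─██·
···─█████·
···██████·
··········
··········

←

·····██─██
·····██─██
·····██─██
···──██─██
···──██─██
···──▲──██
···──█████
···███████
··········
··········

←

······██─█
······██─█
······██─█
···───██─█
···───██─█
···──▲───█
···───████
···███████
··········
··········

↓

······██─█
······██─█
···───██─█
···───██─█
···──────█
···──▲████
···███████
···█████··
··········
··········

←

·······██─
·······██─
····───██─
···────██─
···───────
···──▲─███
···███████
···██████·
··········
··········

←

········██
········██
·····───██
···─────██
···───────
···──▲──██
···███████
···███████
··········
··········

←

█········█
█········█
█·····───█
█··──────█
█··───────
█··──▲───█
█··███████
█··███████
█·········
█·········

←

██········
██········
██·····───
██·█──────
██·█──────
██·█─▲────
██·███████
██·███████
██········
██········

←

███·······
███·······
███·····──
█████─────
█████─────
█████▲────
██████████
██████████
███·······
███·······

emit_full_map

········██─███
········██─███
········██────
········██─█─▢
········██─█──
········██─█─·
········██─█─·
········██─█─·
········██─██·
········██─██·
········██─██·
·····───██─██·
██──────██─██·
██─────────██·
██▲─────█████·
█████████████·
██████████····

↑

███·······
███·······
███·······
█████─▣───
█████─────
█████▲────
█████─────
██████████
██████████
███·······

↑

███·······
███·······
███·······
████████··
█████─▣───
█████▲────
█████─────
█████─────
██████████
██████████

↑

███·······
███·······
███·······
████████··
████████··
█████▲▣───
█████─────
█████─────
█████─────
██████████

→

██········
██········
██········
████████··
████████··
████─▲────
████──────
████──────
████──────
██████████

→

█········█
█········█
█········█
████████·█
████████·█
███─▣▲───█
███──────█
███───────
███──────█
██████████

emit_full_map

········██─███
········██─███
········██────
········██─█─▢
········██─█──
········██─█─·
········██─█─·
········██─█─·
········██─██·
███████·██─██·
███████·██─██·
██─▣▲───██─██·
██──────██─██·
██─────────██·
██──────█████·
█████████████·
██████████····

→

········██
········██
········██
██████████
██████████
██─▣─▲──██
██──────██
██────────
██──────██
██████████

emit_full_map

········██─███
········██─███
········██────
········██─█─▢
········██─█──
········██─█─·
········██─█─·
········██─█─·
········██─██·
██████████─██·
██████████─██·
██─▣─▲──██─██·
██──────██─██·
██─────────██·
██──────█████·
█████████████·
██████████····


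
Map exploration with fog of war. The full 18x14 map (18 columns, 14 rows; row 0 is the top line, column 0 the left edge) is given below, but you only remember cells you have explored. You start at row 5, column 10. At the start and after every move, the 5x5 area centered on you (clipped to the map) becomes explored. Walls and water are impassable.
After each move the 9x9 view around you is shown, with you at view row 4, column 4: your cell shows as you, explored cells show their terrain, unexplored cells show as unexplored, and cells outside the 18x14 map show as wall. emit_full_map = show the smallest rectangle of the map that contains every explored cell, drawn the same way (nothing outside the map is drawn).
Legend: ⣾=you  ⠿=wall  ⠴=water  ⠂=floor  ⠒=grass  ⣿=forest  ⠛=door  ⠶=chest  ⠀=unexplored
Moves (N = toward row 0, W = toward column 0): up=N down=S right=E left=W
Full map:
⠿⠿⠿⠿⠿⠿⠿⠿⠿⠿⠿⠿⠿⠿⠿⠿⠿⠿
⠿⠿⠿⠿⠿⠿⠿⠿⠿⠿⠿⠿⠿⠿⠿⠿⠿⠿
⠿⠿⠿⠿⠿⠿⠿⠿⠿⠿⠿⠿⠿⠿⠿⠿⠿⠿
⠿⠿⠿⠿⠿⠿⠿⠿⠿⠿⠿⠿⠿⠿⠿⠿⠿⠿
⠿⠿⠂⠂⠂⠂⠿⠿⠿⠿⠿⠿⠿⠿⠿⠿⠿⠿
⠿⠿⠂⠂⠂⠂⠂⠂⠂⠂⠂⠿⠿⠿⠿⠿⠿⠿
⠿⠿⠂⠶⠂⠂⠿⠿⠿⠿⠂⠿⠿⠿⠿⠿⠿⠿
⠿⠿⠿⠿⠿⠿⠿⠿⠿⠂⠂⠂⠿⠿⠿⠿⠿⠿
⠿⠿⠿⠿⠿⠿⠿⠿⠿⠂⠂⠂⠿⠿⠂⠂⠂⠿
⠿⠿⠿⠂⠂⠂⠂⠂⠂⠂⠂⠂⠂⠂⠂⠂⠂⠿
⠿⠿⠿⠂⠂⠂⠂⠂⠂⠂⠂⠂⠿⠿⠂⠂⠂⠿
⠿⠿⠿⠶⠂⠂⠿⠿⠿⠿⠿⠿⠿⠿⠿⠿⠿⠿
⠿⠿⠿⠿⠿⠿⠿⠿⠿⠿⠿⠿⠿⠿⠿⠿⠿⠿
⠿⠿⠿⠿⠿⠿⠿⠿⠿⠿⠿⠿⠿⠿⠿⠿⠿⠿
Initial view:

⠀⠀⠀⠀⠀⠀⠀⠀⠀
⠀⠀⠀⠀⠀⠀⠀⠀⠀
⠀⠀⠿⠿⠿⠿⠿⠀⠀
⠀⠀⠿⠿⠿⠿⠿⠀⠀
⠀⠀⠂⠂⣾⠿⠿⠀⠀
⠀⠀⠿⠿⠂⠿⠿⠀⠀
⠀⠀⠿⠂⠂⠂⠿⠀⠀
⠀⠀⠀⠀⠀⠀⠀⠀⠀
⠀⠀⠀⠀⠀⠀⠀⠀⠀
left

⠀⠀⠀⠀⠀⠀⠀⠀⠀
⠀⠀⠀⠀⠀⠀⠀⠀⠀
⠀⠀⠿⠿⠿⠿⠿⠿⠀
⠀⠀⠿⠿⠿⠿⠿⠿⠀
⠀⠀⠂⠂⣾⠂⠿⠿⠀
⠀⠀⠿⠿⠿⠂⠿⠿⠀
⠀⠀⠿⠿⠂⠂⠂⠿⠀
⠀⠀⠀⠀⠀⠀⠀⠀⠀
⠀⠀⠀⠀⠀⠀⠀⠀⠀

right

⠀⠀⠀⠀⠀⠀⠀⠀⠀
⠀⠀⠀⠀⠀⠀⠀⠀⠀
⠀⠿⠿⠿⠿⠿⠿⠀⠀
⠀⠿⠿⠿⠿⠿⠿⠀⠀
⠀⠂⠂⠂⣾⠿⠿⠀⠀
⠀⠿⠿⠿⠂⠿⠿⠀⠀
⠀⠿⠿⠂⠂⠂⠿⠀⠀
⠀⠀⠀⠀⠀⠀⠀⠀⠀
⠀⠀⠀⠀⠀⠀⠀⠀⠀

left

⠀⠀⠀⠀⠀⠀⠀⠀⠀
⠀⠀⠀⠀⠀⠀⠀⠀⠀
⠀⠀⠿⠿⠿⠿⠿⠿⠀
⠀⠀⠿⠿⠿⠿⠿⠿⠀
⠀⠀⠂⠂⣾⠂⠿⠿⠀
⠀⠀⠿⠿⠿⠂⠿⠿⠀
⠀⠀⠿⠿⠂⠂⠂⠿⠀
⠀⠀⠀⠀⠀⠀⠀⠀⠀
⠀⠀⠀⠀⠀⠀⠀⠀⠀

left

⠀⠀⠀⠀⠀⠀⠀⠀⠀
⠀⠀⠀⠀⠀⠀⠀⠀⠀
⠀⠀⠿⠿⠿⠿⠿⠿⠿
⠀⠀⠿⠿⠿⠿⠿⠿⠿
⠀⠀⠂⠂⣾⠂⠂⠿⠿
⠀⠀⠿⠿⠿⠿⠂⠿⠿
⠀⠀⠿⠿⠿⠂⠂⠂⠿
⠀⠀⠀⠀⠀⠀⠀⠀⠀
⠀⠀⠀⠀⠀⠀⠀⠀⠀

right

⠀⠀⠀⠀⠀⠀⠀⠀⠀
⠀⠀⠀⠀⠀⠀⠀⠀⠀
⠀⠿⠿⠿⠿⠿⠿⠿⠀
⠀⠿⠿⠿⠿⠿⠿⠿⠀
⠀⠂⠂⠂⣾⠂⠿⠿⠀
⠀⠿⠿⠿⠿⠂⠿⠿⠀
⠀⠿⠿⠿⠂⠂⠂⠿⠀
⠀⠀⠀⠀⠀⠀⠀⠀⠀
⠀⠀⠀⠀⠀⠀⠀⠀⠀

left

⠀⠀⠀⠀⠀⠀⠀⠀⠀
⠀⠀⠀⠀⠀⠀⠀⠀⠀
⠀⠀⠿⠿⠿⠿⠿⠿⠿
⠀⠀⠿⠿⠿⠿⠿⠿⠿
⠀⠀⠂⠂⣾⠂⠂⠿⠿
⠀⠀⠿⠿⠿⠿⠂⠿⠿
⠀⠀⠿⠿⠿⠂⠂⠂⠿
⠀⠀⠀⠀⠀⠀⠀⠀⠀
⠀⠀⠀⠀⠀⠀⠀⠀⠀

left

⠀⠀⠀⠀⠀⠀⠀⠀⠀
⠀⠀⠀⠀⠀⠀⠀⠀⠀
⠀⠀⠿⠿⠿⠿⠿⠿⠿
⠀⠀⠂⠿⠿⠿⠿⠿⠿
⠀⠀⠂⠂⣾⠂⠂⠂⠿
⠀⠀⠂⠿⠿⠿⠿⠂⠿
⠀⠀⠿⠿⠿⠿⠂⠂⠂
⠀⠀⠀⠀⠀⠀⠀⠀⠀
⠀⠀⠀⠀⠀⠀⠀⠀⠀

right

⠀⠀⠀⠀⠀⠀⠀⠀⠀
⠀⠀⠀⠀⠀⠀⠀⠀⠀
⠀⠿⠿⠿⠿⠿⠿⠿⠿
⠀⠂⠿⠿⠿⠿⠿⠿⠿
⠀⠂⠂⠂⣾⠂⠂⠿⠿
⠀⠂⠿⠿⠿⠿⠂⠿⠿
⠀⠿⠿⠿⠿⠂⠂⠂⠿
⠀⠀⠀⠀⠀⠀⠀⠀⠀
⠀⠀⠀⠀⠀⠀⠀⠀⠀

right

⠀⠀⠀⠀⠀⠀⠀⠀⠀
⠀⠀⠀⠀⠀⠀⠀⠀⠀
⠿⠿⠿⠿⠿⠿⠿⠿⠀
⠂⠿⠿⠿⠿⠿⠿⠿⠀
⠂⠂⠂⠂⣾⠂⠿⠿⠀
⠂⠿⠿⠿⠿⠂⠿⠿⠀
⠿⠿⠿⠿⠂⠂⠂⠿⠀
⠀⠀⠀⠀⠀⠀⠀⠀⠀
⠀⠀⠀⠀⠀⠀⠀⠀⠀

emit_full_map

⠿⠿⠿⠿⠿⠿⠿⠿
⠂⠿⠿⠿⠿⠿⠿⠿
⠂⠂⠂⠂⣾⠂⠿⠿
⠂⠿⠿⠿⠿⠂⠿⠿
⠿⠿⠿⠿⠂⠂⠂⠿

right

⠀⠀⠀⠀⠀⠀⠀⠀⠀
⠀⠀⠀⠀⠀⠀⠀⠀⠀
⠿⠿⠿⠿⠿⠿⠿⠀⠀
⠿⠿⠿⠿⠿⠿⠿⠀⠀
⠂⠂⠂⠂⣾⠿⠿⠀⠀
⠿⠿⠿⠿⠂⠿⠿⠀⠀
⠿⠿⠿⠂⠂⠂⠿⠀⠀
⠀⠀⠀⠀⠀⠀⠀⠀⠀
⠀⠀⠀⠀⠀⠀⠀⠀⠀

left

⠀⠀⠀⠀⠀⠀⠀⠀⠀
⠀⠀⠀⠀⠀⠀⠀⠀⠀
⠿⠿⠿⠿⠿⠿⠿⠿⠀
⠂⠿⠿⠿⠿⠿⠿⠿⠀
⠂⠂⠂⠂⣾⠂⠿⠿⠀
⠂⠿⠿⠿⠿⠂⠿⠿⠀
⠿⠿⠿⠿⠂⠂⠂⠿⠀
⠀⠀⠀⠀⠀⠀⠀⠀⠀
⠀⠀⠀⠀⠀⠀⠀⠀⠀

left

⠀⠀⠀⠀⠀⠀⠀⠀⠀
⠀⠀⠀⠀⠀⠀⠀⠀⠀
⠀⠿⠿⠿⠿⠿⠿⠿⠿
⠀⠂⠿⠿⠿⠿⠿⠿⠿
⠀⠂⠂⠂⣾⠂⠂⠿⠿
⠀⠂⠿⠿⠿⠿⠂⠿⠿
⠀⠿⠿⠿⠿⠂⠂⠂⠿
⠀⠀⠀⠀⠀⠀⠀⠀⠀
⠀⠀⠀⠀⠀⠀⠀⠀⠀

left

⠀⠀⠀⠀⠀⠀⠀⠀⠀
⠀⠀⠀⠀⠀⠀⠀⠀⠀
⠀⠀⠿⠿⠿⠿⠿⠿⠿
⠀⠀⠂⠿⠿⠿⠿⠿⠿
⠀⠀⠂⠂⣾⠂⠂⠂⠿
⠀⠀⠂⠿⠿⠿⠿⠂⠿
⠀⠀⠿⠿⠿⠿⠂⠂⠂
⠀⠀⠀⠀⠀⠀⠀⠀⠀
⠀⠀⠀⠀⠀⠀⠀⠀⠀

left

⠀⠀⠀⠀⠀⠀⠀⠀⠀
⠀⠀⠀⠀⠀⠀⠀⠀⠀
⠀⠀⠿⠿⠿⠿⠿⠿⠿
⠀⠀⠂⠂⠿⠿⠿⠿⠿
⠀⠀⠂⠂⣾⠂⠂⠂⠂
⠀⠀⠂⠂⠿⠿⠿⠿⠂
⠀⠀⠿⠿⠿⠿⠿⠂⠂
⠀⠀⠀⠀⠀⠀⠀⠀⠀
⠀⠀⠀⠀⠀⠀⠀⠀⠀

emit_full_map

⠿⠿⠿⠿⠿⠿⠿⠿⠿
⠂⠂⠿⠿⠿⠿⠿⠿⠿
⠂⠂⣾⠂⠂⠂⠂⠿⠿
⠂⠂⠿⠿⠿⠿⠂⠿⠿
⠿⠿⠿⠿⠿⠂⠂⠂⠿

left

⠀⠀⠀⠀⠀⠀⠀⠀⠀
⠀⠀⠀⠀⠀⠀⠀⠀⠀
⠀⠀⠿⠿⠿⠿⠿⠿⠿
⠀⠀⠂⠂⠂⠿⠿⠿⠿
⠀⠀⠂⠂⣾⠂⠂⠂⠂
⠀⠀⠶⠂⠂⠿⠿⠿⠿
⠀⠀⠿⠿⠿⠿⠿⠿⠂
⠀⠀⠀⠀⠀⠀⠀⠀⠀
⠀⠀⠀⠀⠀⠀⠀⠀⠀

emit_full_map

⠿⠿⠿⠿⠿⠿⠿⠿⠿⠿
⠂⠂⠂⠿⠿⠿⠿⠿⠿⠿
⠂⠂⣾⠂⠂⠂⠂⠂⠿⠿
⠶⠂⠂⠿⠿⠿⠿⠂⠿⠿
⠿⠿⠿⠿⠿⠿⠂⠂⠂⠿
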